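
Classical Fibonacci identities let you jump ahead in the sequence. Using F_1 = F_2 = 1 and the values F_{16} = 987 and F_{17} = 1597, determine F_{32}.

2178309

By the doubling identity F_{2k} = F_k(2F_{k+1} − F_k): F_{32} = 987·(2·1597 − 987) = 987·2207 = 2178309.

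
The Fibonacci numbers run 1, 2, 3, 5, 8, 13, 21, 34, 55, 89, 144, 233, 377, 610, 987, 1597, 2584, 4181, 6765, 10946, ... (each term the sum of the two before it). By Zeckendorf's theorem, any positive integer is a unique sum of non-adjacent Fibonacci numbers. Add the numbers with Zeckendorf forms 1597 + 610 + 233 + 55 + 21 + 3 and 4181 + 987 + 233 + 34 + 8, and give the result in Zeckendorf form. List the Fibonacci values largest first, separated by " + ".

The two numbers are 2519 and 5443, so their sum is 7962.
Greedy algorithm:
largest Fibonacci ≤ 7962 is 6765; 7962 − 6765 = 1197
largest Fibonacci ≤ 1197 is 987; 1197 − 987 = 210
largest Fibonacci ≤ 210 is 144; 210 − 144 = 66
largest Fibonacci ≤ 66 is 55; 66 − 55 = 11
largest Fibonacci ≤ 11 is 8; 11 − 8 = 3
largest Fibonacci ≤ 3 is 3; 3 − 3 = 0

6765 + 987 + 144 + 55 + 8 + 3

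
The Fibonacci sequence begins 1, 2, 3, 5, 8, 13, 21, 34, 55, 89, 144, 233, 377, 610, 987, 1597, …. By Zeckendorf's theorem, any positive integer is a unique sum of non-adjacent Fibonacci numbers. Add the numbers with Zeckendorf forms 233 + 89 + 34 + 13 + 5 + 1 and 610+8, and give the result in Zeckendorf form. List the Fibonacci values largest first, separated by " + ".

987 + 5 + 1

The two numbers are 375 and 618, so their sum is 993.
largest Fibonacci ≤ 993 is 987; 993 − 987 = 6
largest Fibonacci ≤ 6 is 5; 6 − 5 = 1
largest Fibonacci ≤ 1 is 1; 1 − 1 = 0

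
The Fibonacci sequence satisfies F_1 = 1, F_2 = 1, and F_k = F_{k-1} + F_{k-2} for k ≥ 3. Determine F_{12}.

Iterating the recurrence up to F_{5} = 5 and F_{4} = 3:
F_{6} = F_{5} + F_{4} = 5 + 3 = 8
F_{7} = F_{6} + F_{5} = 8 + 5 = 13
F_{8} = F_{7} + F_{6} = 13 + 8 = 21
F_{9} = F_{8} + F_{7} = 21 + 13 = 34
F_{10} = F_{9} + F_{8} = 34 + 21 = 55
F_{11} = F_{10} + F_{9} = 55 + 34 = 89
F_{12} = F_{11} + F_{10} = 89 + 55 = 144

144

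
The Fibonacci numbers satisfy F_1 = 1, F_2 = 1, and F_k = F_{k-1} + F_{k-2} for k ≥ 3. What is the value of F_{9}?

Iterating the recurrence up to F_{3} = 2 and F_{2} = 1:
F_{4} = F_{3} + F_{2} = 2 + 1 = 3
F_{5} = F_{4} + F_{3} = 3 + 2 = 5
F_{6} = F_{5} + F_{4} = 5 + 3 = 8
F_{7} = F_{6} + F_{5} = 8 + 5 = 13
F_{8} = F_{7} + F_{6} = 13 + 8 = 21
F_{9} = F_{8} + F_{7} = 21 + 13 = 34

34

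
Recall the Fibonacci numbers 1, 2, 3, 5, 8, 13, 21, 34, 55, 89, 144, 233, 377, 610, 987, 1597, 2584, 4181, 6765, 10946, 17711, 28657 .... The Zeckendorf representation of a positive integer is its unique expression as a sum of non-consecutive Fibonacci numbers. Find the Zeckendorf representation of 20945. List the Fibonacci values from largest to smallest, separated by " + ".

17711 + 2584 + 610 + 34 + 5 + 1

Greedily peel off the largest Fibonacci term at each step:
largest Fibonacci ≤ 20945 is 17711; 20945 − 17711 = 3234
largest Fibonacci ≤ 3234 is 2584; 3234 − 2584 = 650
largest Fibonacci ≤ 650 is 610; 650 − 610 = 40
largest Fibonacci ≤ 40 is 34; 40 − 34 = 6
largest Fibonacci ≤ 6 is 5; 6 − 5 = 1
largest Fibonacci ≤ 1 is 1; 1 − 1 = 0
So 20945 = 17711 + 2584 + 610 + 34 + 5 + 1, with no two terms consecutive in the sequence.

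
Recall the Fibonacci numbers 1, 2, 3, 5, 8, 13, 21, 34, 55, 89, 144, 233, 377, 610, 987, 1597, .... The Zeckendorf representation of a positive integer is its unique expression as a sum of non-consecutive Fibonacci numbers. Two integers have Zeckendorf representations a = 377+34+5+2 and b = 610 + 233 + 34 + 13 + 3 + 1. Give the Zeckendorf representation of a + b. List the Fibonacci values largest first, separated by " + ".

The two numbers are 418 and 894, so their sum is 1312.
Repeatedly subtract the largest Fibonacci number that fits:
take 987 (≤ 1312); 1312 − 987 = 325
take 233 (≤ 325); 325 − 233 = 92
take 89 (≤ 92); 92 − 89 = 3
take 3 (≤ 3); 3 − 3 = 0

987 + 233 + 89 + 3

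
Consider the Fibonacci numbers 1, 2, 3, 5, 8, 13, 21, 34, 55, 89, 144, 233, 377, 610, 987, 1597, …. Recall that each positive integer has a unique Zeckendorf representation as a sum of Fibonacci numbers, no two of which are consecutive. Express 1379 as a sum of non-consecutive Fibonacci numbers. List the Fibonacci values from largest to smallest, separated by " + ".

987 + 377 + 13 + 2

Greedy algorithm:
1379 − 987 = 392
392 − 377 = 15
15 − 13 = 2
2 − 2 = 0
So 1379 = 987 + 377 + 13 + 2, with no two terms consecutive in the sequence.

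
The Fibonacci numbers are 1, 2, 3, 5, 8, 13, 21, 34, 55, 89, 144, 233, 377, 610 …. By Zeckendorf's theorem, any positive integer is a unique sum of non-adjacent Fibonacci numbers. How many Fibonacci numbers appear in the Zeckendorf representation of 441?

Greedy algorithm:
largest Fibonacci ≤ 441 is 377; 441 − 377 = 64
largest Fibonacci ≤ 64 is 55; 64 − 55 = 9
largest Fibonacci ≤ 9 is 8; 9 − 8 = 1
largest Fibonacci ≤ 1 is 1; 1 − 1 = 0
441 = 377 + 55 + 8 + 1, which has 4 terms.

4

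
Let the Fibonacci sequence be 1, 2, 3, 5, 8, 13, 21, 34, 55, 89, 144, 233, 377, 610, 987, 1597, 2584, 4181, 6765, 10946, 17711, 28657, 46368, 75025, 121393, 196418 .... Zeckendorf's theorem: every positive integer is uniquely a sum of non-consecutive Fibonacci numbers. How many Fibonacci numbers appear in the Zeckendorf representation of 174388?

8

subtract 121393 from 174388: 52995 remains
subtract 46368 from 52995: 6627 remains
subtract 4181 from 6627: 2446 remains
subtract 1597 from 2446: 849 remains
subtract 610 from 849: 239 remains
subtract 233 from 239: 6 remains
subtract 5 from 6: 1 remains
subtract 1 from 1: 0 remains
174388 = 121393 + 46368 + 4181 + 1597 + 610 + 233 + 5 + 1, which has 8 terms.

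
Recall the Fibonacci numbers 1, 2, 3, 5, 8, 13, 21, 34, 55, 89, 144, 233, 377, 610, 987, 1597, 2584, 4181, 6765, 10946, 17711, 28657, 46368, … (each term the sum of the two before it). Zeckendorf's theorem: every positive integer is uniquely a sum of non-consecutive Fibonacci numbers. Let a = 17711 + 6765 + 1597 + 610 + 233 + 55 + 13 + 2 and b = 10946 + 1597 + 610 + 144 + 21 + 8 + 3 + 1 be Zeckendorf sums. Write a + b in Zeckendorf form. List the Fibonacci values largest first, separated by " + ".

28657 + 10946 + 610 + 89 + 13 + 1

The two numbers are 26986 and 13330, so their sum is 40316.
Greedy algorithm:
take 28657 (≤ 40316); 40316 − 28657 = 11659
take 10946 (≤ 11659); 11659 − 10946 = 713
take 610 (≤ 713); 713 − 610 = 103
take 89 (≤ 103); 103 − 89 = 14
take 13 (≤ 14); 14 − 13 = 1
take 1 (≤ 1); 1 − 1 = 0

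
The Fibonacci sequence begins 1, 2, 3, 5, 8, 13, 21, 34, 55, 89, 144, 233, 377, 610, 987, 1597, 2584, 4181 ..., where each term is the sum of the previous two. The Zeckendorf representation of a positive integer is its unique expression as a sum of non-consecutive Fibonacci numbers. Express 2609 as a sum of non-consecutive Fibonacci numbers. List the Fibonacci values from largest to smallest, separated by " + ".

Greedily peel off the largest Fibonacci term at each step:
subtract 2584 from 2609: 25 remains
subtract 21 from 25: 4 remains
subtract 3 from 4: 1 remains
subtract 1 from 1: 0 remains
So 2609 = 2584 + 21 + 3 + 1, with no two terms consecutive in the sequence.

2584 + 21 + 3 + 1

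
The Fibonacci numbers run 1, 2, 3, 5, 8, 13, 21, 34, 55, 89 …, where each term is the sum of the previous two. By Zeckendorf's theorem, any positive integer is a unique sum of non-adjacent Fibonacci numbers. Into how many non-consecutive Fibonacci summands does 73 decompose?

Repeatedly subtract the largest Fibonacci number that fits:
subtract 55 from 73: 18 remains
subtract 13 from 18: 5 remains
subtract 5 from 5: 0 remains
73 = 55 + 13 + 5, which has 3 terms.

3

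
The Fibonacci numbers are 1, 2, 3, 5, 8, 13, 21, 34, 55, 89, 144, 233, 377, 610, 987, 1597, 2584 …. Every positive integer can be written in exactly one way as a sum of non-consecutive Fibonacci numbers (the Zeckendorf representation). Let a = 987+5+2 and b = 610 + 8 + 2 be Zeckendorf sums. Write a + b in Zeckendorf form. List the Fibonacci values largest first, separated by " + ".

The two numbers are 994 and 620, so their sum is 1614.
subtract 1597 from 1614: 17 remains
subtract 13 from 17: 4 remains
subtract 3 from 4: 1 remains
subtract 1 from 1: 0 remains

1597 + 13 + 3 + 1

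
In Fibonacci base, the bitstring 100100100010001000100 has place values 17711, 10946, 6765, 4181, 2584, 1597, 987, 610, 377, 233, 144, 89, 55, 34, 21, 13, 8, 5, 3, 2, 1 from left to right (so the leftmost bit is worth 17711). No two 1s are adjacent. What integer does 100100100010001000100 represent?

Summing the place values of the 1 bits: 17711 + 4181 + 987 + 144 + 21 + 3 = 23047.

23047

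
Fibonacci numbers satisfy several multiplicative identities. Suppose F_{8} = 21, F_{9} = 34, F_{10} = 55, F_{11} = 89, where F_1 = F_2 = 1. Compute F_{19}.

By the addition formula F_{m+n} = F_m F_{n+1} + F_{m−1} F_n with m=11, n=8: F_{19} = 89·34 + 55·21 = 3026 + 1155 = 4181.

4181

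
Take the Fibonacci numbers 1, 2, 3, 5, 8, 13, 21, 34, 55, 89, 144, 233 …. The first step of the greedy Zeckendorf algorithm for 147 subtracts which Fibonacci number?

144

144 ≤ 147 < 233, so the largest Fibonacci number not exceeding 147 is 144.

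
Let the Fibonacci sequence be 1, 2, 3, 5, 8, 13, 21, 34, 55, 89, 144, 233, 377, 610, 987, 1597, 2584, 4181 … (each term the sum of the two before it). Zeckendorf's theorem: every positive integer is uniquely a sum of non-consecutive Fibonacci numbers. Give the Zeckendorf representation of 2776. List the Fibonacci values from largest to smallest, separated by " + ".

2584 + 144 + 34 + 13 + 1

take 2584 (≤ 2776); 2776 − 2584 = 192
take 144 (≤ 192); 192 − 144 = 48
take 34 (≤ 48); 48 − 34 = 14
take 13 (≤ 14); 14 − 13 = 1
take 1 (≤ 1); 1 − 1 = 0
So 2776 = 2584 + 144 + 34 + 13 + 1, with no two terms consecutive in the sequence.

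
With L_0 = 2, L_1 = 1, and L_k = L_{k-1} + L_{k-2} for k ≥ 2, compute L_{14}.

Iterating the recurrence up to L_{8} = 47 and L_{7} = 29:
L_{9} = L_{8} + L_{7} = 47 + 29 = 76
L_{10} = L_{9} + L_{8} = 76 + 47 = 123
L_{11} = L_{10} + L_{9} = 123 + 76 = 199
L_{12} = L_{11} + L_{10} = 199 + 123 = 322
L_{13} = L_{12} + L_{11} = 322 + 199 = 521
L_{14} = L_{13} + L_{12} = 521 + 322 = 843

843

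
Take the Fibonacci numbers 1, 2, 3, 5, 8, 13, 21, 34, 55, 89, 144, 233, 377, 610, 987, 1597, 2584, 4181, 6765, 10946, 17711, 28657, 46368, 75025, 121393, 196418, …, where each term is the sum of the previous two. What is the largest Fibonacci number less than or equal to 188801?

121393

121393 ≤ 188801 < 196418, so the largest Fibonacci number not exceeding 188801 is 121393.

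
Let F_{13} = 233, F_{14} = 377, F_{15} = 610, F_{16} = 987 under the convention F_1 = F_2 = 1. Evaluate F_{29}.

514229

By the addition formula F_{m+n} = F_m F_{n+1} + F_{m−1} F_n with m=14, n=15: F_{29} = 377·987 + 233·610 = 372099 + 142130 = 514229.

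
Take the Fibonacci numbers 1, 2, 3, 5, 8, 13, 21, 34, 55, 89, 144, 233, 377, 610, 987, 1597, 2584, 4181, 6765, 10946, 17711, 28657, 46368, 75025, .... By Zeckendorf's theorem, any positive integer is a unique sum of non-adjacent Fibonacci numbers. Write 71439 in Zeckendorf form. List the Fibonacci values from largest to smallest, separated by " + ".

46368 + 17711 + 6765 + 377 + 144 + 55 + 13 + 5 + 1

Greedily peel off the largest Fibonacci term at each step:
take 46368 (≤ 71439); 71439 − 46368 = 25071
take 17711 (≤ 25071); 25071 − 17711 = 7360
take 6765 (≤ 7360); 7360 − 6765 = 595
take 377 (≤ 595); 595 − 377 = 218
take 144 (≤ 218); 218 − 144 = 74
take 55 (≤ 74); 74 − 55 = 19
take 13 (≤ 19); 19 − 13 = 6
take 5 (≤ 6); 6 − 5 = 1
take 1 (≤ 1); 1 − 1 = 0
So 71439 = 46368 + 17711 + 6765 + 377 + 144 + 55 + 13 + 5 + 1, with no two terms consecutive in the sequence.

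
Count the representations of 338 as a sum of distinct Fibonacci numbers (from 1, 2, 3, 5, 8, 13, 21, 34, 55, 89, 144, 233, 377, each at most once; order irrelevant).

16

Each representation comes from the Zeckendorf form by replacing some F_k with F_{k−1} + F_{k−2} where possible.
338 = 233+89+13+3 = 233+89+13+2+1 = 233+89+8+5+3 = 233+55+34+13+3 = … (12 more), for 16 in all.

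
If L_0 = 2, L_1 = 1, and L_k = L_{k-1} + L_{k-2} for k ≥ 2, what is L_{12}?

Iterating the recurrence up to L_{4} = 7 and L_{3} = 4:
L_{5} = L_{4} + L_{3} = 7 + 4 = 11
L_{6} = L_{5} + L_{4} = 11 + 7 = 18
L_{7} = L_{6} + L_{5} = 18 + 11 = 29
L_{8} = L_{7} + L_{6} = 29 + 18 = 47
L_{9} = L_{8} + L_{7} = 47 + 29 = 76
L_{10} = L_{9} + L_{8} = 76 + 47 = 123
L_{11} = L_{10} + L_{9} = 123 + 76 = 199
L_{12} = L_{11} + L_{10} = 199 + 123 = 322

322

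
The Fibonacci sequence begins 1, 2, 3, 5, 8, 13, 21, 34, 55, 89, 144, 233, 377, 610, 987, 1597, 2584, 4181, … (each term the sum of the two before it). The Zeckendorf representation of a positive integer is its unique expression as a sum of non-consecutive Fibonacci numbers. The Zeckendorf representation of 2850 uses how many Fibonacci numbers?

2850: greatest Fibonacci not exceeding it is 2584, leaving 266
266: greatest Fibonacci not exceeding it is 233, leaving 33
33: greatest Fibonacci not exceeding it is 21, leaving 12
12: greatest Fibonacci not exceeding it is 8, leaving 4
4: greatest Fibonacci not exceeding it is 3, leaving 1
1: greatest Fibonacci not exceeding it is 1, leaving 0
2850 = 2584 + 233 + 21 + 8 + 3 + 1, which has 6 terms.

6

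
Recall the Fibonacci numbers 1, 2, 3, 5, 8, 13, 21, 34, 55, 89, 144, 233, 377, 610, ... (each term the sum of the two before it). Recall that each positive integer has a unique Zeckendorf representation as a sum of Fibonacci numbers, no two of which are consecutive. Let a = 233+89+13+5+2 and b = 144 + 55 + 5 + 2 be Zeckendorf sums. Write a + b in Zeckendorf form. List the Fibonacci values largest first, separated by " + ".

377 + 144 + 21 + 5 + 1

The two numbers are 342 and 206, so their sum is 548.
take 377 (≤ 548); 548 − 377 = 171
take 144 (≤ 171); 171 − 144 = 27
take 21 (≤ 27); 27 − 21 = 6
take 5 (≤ 6); 6 − 5 = 1
take 1 (≤ 1); 1 − 1 = 0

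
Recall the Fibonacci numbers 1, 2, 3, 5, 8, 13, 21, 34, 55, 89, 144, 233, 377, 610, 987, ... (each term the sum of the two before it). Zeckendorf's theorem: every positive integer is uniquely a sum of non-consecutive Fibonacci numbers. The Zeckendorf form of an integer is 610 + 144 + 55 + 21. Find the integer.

830

610 + 144 + 55 + 21 = 830.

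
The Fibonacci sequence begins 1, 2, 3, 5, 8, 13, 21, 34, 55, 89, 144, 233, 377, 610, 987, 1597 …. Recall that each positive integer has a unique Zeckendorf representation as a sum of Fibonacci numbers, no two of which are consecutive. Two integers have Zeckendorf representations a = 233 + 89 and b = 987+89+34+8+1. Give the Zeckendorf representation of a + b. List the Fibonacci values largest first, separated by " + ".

The two numbers are 322 and 1119, so their sum is 1441.
Repeatedly subtract the largest Fibonacci number that fits:
1441: greatest Fibonacci not exceeding it is 987, leaving 454
454: greatest Fibonacci not exceeding it is 377, leaving 77
77: greatest Fibonacci not exceeding it is 55, leaving 22
22: greatest Fibonacci not exceeding it is 21, leaving 1
1: greatest Fibonacci not exceeding it is 1, leaving 0

987 + 377 + 55 + 21 + 1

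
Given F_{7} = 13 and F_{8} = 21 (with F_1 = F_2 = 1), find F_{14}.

377

By the doubling identity F_{2k} = F_k(2F_{k+1} − F_k): F_{14} = 13·(2·21 − 13) = 13·29 = 377.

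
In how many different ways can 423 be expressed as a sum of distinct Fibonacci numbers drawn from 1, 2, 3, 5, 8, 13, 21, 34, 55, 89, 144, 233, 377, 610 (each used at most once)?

6

Each representation comes from the Zeckendorf form by replacing some F_k with F_{k−1} + F_{k−2} where possible.
423 = 377+34+8+3+1 = 377+21+13+8+3+1 = 233+144+34+8+3+1 = 233+144+21+13+8+3+1 = 233+89+55+34+8+3+1 = … (1 more), for 6 in all.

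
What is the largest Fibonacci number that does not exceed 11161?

10946

10946 ≤ 11161 < 17711, so the largest Fibonacci number not exceeding 11161 is 10946.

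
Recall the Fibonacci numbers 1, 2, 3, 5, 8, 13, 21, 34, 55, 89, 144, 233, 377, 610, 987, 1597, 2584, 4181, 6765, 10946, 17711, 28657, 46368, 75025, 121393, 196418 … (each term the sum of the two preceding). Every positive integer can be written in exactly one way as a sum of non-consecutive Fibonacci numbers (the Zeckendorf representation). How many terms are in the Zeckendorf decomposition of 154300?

subtract 121393 from 154300: 32907 remains
subtract 28657 from 32907: 4250 remains
subtract 4181 from 4250: 69 remains
subtract 55 from 69: 14 remains
subtract 13 from 14: 1 remains
subtract 1 from 1: 0 remains
154300 = 121393 + 28657 + 4181 + 55 + 13 + 1, which has 6 terms.

6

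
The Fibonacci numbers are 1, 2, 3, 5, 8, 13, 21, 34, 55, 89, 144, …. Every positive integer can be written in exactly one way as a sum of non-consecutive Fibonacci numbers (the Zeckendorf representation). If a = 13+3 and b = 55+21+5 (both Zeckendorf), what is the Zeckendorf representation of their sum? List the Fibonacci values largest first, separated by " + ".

89 + 8

The two numbers are 16 and 81, so their sum is 97.
89 ≤ 97 < 144, so take 89; remainder 8
8 ≤ 8 < 13, so take 8; remainder 0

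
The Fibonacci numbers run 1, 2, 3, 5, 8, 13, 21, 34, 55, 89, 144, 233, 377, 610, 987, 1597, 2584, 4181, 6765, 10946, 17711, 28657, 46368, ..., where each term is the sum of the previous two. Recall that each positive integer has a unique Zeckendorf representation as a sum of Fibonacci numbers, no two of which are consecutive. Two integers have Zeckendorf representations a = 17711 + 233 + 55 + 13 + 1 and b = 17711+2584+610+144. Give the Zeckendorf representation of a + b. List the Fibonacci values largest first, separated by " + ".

28657 + 6765 + 2584 + 987 + 55 + 13 + 1

The two numbers are 18013 and 21049, so their sum is 39062.
Greedily peel off the largest Fibonacci term at each step:
subtract 28657 from 39062: 10405 remains
subtract 6765 from 10405: 3640 remains
subtract 2584 from 3640: 1056 remains
subtract 987 from 1056: 69 remains
subtract 55 from 69: 14 remains
subtract 13 from 14: 1 remains
subtract 1 from 1: 0 remains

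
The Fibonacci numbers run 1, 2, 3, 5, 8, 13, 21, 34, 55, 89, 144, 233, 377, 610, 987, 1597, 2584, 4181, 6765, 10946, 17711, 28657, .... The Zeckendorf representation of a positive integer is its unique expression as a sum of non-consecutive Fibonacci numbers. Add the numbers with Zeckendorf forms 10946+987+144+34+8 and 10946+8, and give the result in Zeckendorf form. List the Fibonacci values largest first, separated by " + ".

The two numbers are 12119 and 10954, so their sum is 23073.
Repeatedly subtract the largest Fibonacci number that fits:
17711 ≤ 23073 < 28657, so take 17711; remainder 5362
4181 ≤ 5362 < 6765, so take 4181; remainder 1181
987 ≤ 1181 < 1597, so take 987; remainder 194
144 ≤ 194 < 233, so take 144; remainder 50
34 ≤ 50 < 55, so take 34; remainder 16
13 ≤ 16 < 21, so take 13; remainder 3
3 ≤ 3 < 5, so take 3; remainder 0

17711 + 4181 + 987 + 144 + 34 + 13 + 3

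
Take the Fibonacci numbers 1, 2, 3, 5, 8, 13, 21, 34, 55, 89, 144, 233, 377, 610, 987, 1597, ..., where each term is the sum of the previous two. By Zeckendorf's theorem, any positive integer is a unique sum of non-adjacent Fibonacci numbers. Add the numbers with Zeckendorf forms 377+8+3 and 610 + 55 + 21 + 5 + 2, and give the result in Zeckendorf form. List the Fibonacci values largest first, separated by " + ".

The two numbers are 388 and 693, so their sum is 1081.
Greedily peel off the largest Fibonacci term at each step:
largest Fibonacci ≤ 1081 is 987; 1081 − 987 = 94
largest Fibonacci ≤ 94 is 89; 94 − 89 = 5
largest Fibonacci ≤ 5 is 5; 5 − 5 = 0

987 + 89 + 5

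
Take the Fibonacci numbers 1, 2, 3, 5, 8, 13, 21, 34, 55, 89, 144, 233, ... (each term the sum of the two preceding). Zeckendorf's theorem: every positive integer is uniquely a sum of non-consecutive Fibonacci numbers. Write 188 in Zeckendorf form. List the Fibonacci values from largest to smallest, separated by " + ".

Repeatedly subtract the largest Fibonacci number that fits:
144 ≤ 188 < 233, so take 144; remainder 44
34 ≤ 44 < 55, so take 34; remainder 10
8 ≤ 10 < 13, so take 8; remainder 2
2 ≤ 2 < 3, so take 2; remainder 0
So 188 = 144 + 34 + 8 + 2, with no two terms consecutive in the sequence.

144 + 34 + 8 + 2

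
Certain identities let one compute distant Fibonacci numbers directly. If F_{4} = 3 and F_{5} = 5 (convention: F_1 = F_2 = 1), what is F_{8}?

By the doubling identity F_{2k} = F_k(2F_{k+1} − F_k): F_{8} = 3·(2·5 − 3) = 3·7 = 21.

21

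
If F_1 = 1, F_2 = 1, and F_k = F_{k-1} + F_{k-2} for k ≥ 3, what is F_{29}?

Iterating the recurrence up to F_{22} = 17711 and F_{21} = 10946:
F_{23} = F_{22} + F_{21} = 17711 + 10946 = 28657
F_{24} = F_{23} + F_{22} = 28657 + 17711 = 46368
F_{25} = F_{24} + F_{23} = 46368 + 28657 = 75025
F_{26} = F_{25} + F_{24} = 75025 + 46368 = 121393
F_{27} = F_{26} + F_{25} = 121393 + 75025 = 196418
F_{28} = F_{27} + F_{26} = 196418 + 121393 = 317811
F_{29} = F_{28} + F_{27} = 317811 + 196418 = 514229

514229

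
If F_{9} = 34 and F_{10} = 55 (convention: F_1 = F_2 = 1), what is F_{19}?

By F_{2k+1} = F_k² + F_{k+1}²: F_{19} = 34² + 55² = 1156 + 3025 = 4181.

4181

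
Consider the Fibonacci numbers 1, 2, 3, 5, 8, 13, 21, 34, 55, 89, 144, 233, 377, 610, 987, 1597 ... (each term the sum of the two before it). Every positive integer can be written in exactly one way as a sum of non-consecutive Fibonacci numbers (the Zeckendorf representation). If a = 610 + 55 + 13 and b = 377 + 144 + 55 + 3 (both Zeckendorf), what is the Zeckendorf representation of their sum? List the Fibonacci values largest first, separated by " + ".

The two numbers are 678 and 579, so their sum is 1257.
987 ≤ 1257 < 1597, so take 987; remainder 270
233 ≤ 270 < 377, so take 233; remainder 37
34 ≤ 37 < 55, so take 34; remainder 3
3 ≤ 3 < 5, so take 3; remainder 0

987 + 233 + 34 + 3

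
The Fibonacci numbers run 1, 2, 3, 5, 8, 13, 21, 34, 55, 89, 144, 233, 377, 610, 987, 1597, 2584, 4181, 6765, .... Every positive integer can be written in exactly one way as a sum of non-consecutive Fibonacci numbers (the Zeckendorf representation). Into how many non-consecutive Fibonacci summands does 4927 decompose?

Greedily peel off the largest Fibonacci term at each step:
take 4181 (≤ 4927); 4927 − 4181 = 746
take 610 (≤ 746); 746 − 610 = 136
take 89 (≤ 136); 136 − 89 = 47
take 34 (≤ 47); 47 − 34 = 13
take 13 (≤ 13); 13 − 13 = 0
4927 = 4181 + 610 + 89 + 34 + 13, which has 5 terms.

5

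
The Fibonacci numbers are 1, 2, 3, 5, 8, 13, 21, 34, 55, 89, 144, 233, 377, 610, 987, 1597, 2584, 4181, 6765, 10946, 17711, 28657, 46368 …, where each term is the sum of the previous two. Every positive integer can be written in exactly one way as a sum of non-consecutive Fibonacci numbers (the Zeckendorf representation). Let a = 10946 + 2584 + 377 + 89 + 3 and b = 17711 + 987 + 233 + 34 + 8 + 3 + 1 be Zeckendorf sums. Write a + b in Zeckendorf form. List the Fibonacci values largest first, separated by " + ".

28657 + 4181 + 89 + 34 + 13 + 2

The two numbers are 13999 and 18977, so their sum is 32976.
Repeatedly subtract the largest Fibonacci number that fits:
subtract 28657 from 32976: 4319 remains
subtract 4181 from 4319: 138 remains
subtract 89 from 138: 49 remains
subtract 34 from 49: 15 remains
subtract 13 from 15: 2 remains
subtract 2 from 2: 0 remains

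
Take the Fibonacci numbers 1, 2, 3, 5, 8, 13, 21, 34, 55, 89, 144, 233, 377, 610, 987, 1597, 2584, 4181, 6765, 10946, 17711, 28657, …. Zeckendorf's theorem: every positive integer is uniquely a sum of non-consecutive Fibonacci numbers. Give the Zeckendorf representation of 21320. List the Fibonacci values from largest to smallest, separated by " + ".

Repeatedly subtract the largest Fibonacci number that fits:
17711 ≤ 21320 < 28657, so take 17711; remainder 3609
2584 ≤ 3609 < 4181, so take 2584; remainder 1025
987 ≤ 1025 < 1597, so take 987; remainder 38
34 ≤ 38 < 55, so take 34; remainder 4
3 ≤ 4 < 5, so take 3; remainder 1
1 ≤ 1 < 2, so take 1; remainder 0
So 21320 = 17711 + 2584 + 987 + 34 + 3 + 1, with no two terms consecutive in the sequence.

17711 + 2584 + 987 + 34 + 3 + 1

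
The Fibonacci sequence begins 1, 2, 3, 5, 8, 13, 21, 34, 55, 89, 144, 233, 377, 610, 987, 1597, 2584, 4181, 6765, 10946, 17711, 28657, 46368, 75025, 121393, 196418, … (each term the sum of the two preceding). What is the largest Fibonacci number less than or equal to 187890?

121393

121393 ≤ 187890 < 196418, so the largest Fibonacci number not exceeding 187890 is 121393.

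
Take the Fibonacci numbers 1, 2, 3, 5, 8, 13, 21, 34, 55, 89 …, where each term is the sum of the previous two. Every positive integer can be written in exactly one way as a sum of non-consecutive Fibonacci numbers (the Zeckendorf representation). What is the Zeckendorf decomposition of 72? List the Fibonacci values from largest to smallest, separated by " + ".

55 + 13 + 3 + 1

Greedy algorithm:
subtract 55 from 72: 17 remains
subtract 13 from 17: 4 remains
subtract 3 from 4: 1 remains
subtract 1 from 1: 0 remains
So 72 = 55 + 13 + 3 + 1, with no two terms consecutive in the sequence.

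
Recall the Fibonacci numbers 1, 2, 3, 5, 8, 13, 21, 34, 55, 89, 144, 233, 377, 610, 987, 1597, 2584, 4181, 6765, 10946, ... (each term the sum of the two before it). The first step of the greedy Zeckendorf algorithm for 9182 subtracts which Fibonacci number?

6765 ≤ 9182 < 10946, so the largest Fibonacci number not exceeding 9182 is 6765.

6765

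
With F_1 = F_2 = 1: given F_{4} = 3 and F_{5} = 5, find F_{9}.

By F_{2k+1} = F_k² + F_{k+1}²: F_{9} = 3² + 5² = 9 + 25 = 34.

34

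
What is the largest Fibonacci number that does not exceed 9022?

6765

6765 ≤ 9022 < 10946, so the largest Fibonacci number not exceeding 9022 is 6765.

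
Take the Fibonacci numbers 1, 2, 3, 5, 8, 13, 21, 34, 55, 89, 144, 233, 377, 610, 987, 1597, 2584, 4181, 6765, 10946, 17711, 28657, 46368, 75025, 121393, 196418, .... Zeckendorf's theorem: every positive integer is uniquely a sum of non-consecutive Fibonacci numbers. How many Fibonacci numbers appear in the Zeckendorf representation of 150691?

take 121393 (≤ 150691); 150691 − 121393 = 29298
take 28657 (≤ 29298); 29298 − 28657 = 641
take 610 (≤ 641); 641 − 610 = 31
take 21 (≤ 31); 31 − 21 = 10
take 8 (≤ 10); 10 − 8 = 2
take 2 (≤ 2); 2 − 2 = 0
150691 = 121393 + 28657 + 610 + 21 + 8 + 2, which has 6 terms.

6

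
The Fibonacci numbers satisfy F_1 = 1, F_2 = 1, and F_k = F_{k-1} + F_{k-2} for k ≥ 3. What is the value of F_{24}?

46368

Iterating the recurrence up to F_{20} = 6765 and F_{19} = 4181:
F_{21} = F_{20} + F_{19} = 6765 + 4181 = 10946
F_{22} = F_{21} + F_{20} = 10946 + 6765 = 17711
F_{23} = F_{22} + F_{21} = 17711 + 10946 = 28657
F_{24} = F_{23} + F_{22} = 28657 + 17711 = 46368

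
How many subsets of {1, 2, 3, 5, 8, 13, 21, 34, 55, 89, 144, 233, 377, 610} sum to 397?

397 = 377+13+5+2 = 233+144+13+5+2 = 233+89+55+13+5+2 = 233+89+34+21+13+5+2 — 4 representations.

4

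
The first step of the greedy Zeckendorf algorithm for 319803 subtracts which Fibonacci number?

317811 ≤ 319803 < 514229, so the largest Fibonacci number not exceeding 319803 is 317811.

317811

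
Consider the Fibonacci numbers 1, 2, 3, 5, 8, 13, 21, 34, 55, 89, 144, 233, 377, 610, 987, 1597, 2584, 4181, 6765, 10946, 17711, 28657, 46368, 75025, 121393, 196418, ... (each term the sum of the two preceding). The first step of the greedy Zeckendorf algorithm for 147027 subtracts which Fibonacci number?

121393 ≤ 147027 < 196418, so the largest Fibonacci number not exceeding 147027 is 121393.

121393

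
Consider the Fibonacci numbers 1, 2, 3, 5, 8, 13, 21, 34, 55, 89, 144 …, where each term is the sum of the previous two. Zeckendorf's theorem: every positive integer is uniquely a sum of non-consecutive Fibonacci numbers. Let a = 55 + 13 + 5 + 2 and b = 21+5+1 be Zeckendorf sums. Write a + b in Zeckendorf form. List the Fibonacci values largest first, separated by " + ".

89 + 13

The two numbers are 75 and 27, so their sum is 102.
Repeatedly subtract the largest Fibonacci number that fits:
subtract 89 from 102: 13 remains
subtract 13 from 13: 0 remains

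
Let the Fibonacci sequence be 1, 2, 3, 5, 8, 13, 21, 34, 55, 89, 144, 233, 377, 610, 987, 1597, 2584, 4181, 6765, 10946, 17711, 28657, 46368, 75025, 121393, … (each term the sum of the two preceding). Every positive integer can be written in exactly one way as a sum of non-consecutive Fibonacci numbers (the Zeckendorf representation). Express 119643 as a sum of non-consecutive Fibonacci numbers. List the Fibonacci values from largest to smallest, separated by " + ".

75025 + 28657 + 10946 + 4181 + 610 + 144 + 55 + 21 + 3 + 1

Repeatedly subtract the largest Fibonacci number that fits:
119643: greatest Fibonacci not exceeding it is 75025, leaving 44618
44618: greatest Fibonacci not exceeding it is 28657, leaving 15961
15961: greatest Fibonacci not exceeding it is 10946, leaving 5015
5015: greatest Fibonacci not exceeding it is 4181, leaving 834
834: greatest Fibonacci not exceeding it is 610, leaving 224
224: greatest Fibonacci not exceeding it is 144, leaving 80
80: greatest Fibonacci not exceeding it is 55, leaving 25
25: greatest Fibonacci not exceeding it is 21, leaving 4
4: greatest Fibonacci not exceeding it is 3, leaving 1
1: greatest Fibonacci not exceeding it is 1, leaving 0
So 119643 = 75025 + 28657 + 10946 + 4181 + 610 + 144 + 55 + 21 + 3 + 1, with no two terms consecutive in the sequence.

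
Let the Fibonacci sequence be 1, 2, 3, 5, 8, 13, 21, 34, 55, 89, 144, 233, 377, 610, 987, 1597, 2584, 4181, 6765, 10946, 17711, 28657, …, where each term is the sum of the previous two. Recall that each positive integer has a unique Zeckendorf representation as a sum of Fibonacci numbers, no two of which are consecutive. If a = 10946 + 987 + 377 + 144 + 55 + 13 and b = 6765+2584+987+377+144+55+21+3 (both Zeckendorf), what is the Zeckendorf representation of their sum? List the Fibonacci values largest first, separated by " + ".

The two numbers are 12522 and 10936, so their sum is 23458.
largest Fibonacci ≤ 23458 is 17711; 23458 − 17711 = 5747
largest Fibonacci ≤ 5747 is 4181; 5747 − 4181 = 1566
largest Fibonacci ≤ 1566 is 987; 1566 − 987 = 579
largest Fibonacci ≤ 579 is 377; 579 − 377 = 202
largest Fibonacci ≤ 202 is 144; 202 − 144 = 58
largest Fibonacci ≤ 58 is 55; 58 − 55 = 3
largest Fibonacci ≤ 3 is 3; 3 − 3 = 0

17711 + 4181 + 987 + 377 + 144 + 55 + 3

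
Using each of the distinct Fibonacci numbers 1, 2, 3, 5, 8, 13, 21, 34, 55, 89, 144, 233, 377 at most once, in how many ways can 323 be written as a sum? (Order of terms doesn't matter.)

9

Starting from the Zeckendorf form and repeatedly splitting a term F_k into F_{k−1} + F_{k−2} (when neither is already used) reaches every representation.
323 = 233+89+1 = 233+55+34+1 = 233+55+21+13+1 = 144+89+55+34+1 = 233+55+21+8+5+1 = … (4 more), for 9 in all.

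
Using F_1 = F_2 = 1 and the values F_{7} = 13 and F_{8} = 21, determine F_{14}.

By the doubling identity F_{2k} = F_k(2F_{k+1} − F_k): F_{14} = 13·(2·21 − 13) = 13·29 = 377.

377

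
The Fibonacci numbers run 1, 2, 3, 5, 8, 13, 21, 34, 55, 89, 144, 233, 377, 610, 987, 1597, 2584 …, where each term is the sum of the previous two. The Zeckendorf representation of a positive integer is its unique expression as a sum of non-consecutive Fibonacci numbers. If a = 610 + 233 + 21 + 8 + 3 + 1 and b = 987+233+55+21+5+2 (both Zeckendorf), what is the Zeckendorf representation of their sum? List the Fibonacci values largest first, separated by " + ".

1597 + 377 + 144 + 55 + 5 + 1

The two numbers are 876 and 1303, so their sum is 2179.
Repeatedly subtract the largest Fibonacci number that fits:
2179: greatest Fibonacci not exceeding it is 1597, leaving 582
582: greatest Fibonacci not exceeding it is 377, leaving 205
205: greatest Fibonacci not exceeding it is 144, leaving 61
61: greatest Fibonacci not exceeding it is 55, leaving 6
6: greatest Fibonacci not exceeding it is 5, leaving 1
1: greatest Fibonacci not exceeding it is 1, leaving 0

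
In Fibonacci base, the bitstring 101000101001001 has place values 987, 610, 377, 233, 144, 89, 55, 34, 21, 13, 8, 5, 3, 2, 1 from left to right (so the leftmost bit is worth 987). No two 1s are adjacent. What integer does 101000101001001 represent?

Summing the place values of the 1 bits: 987 + 377 + 55 + 21 + 5 + 1 = 1446.

1446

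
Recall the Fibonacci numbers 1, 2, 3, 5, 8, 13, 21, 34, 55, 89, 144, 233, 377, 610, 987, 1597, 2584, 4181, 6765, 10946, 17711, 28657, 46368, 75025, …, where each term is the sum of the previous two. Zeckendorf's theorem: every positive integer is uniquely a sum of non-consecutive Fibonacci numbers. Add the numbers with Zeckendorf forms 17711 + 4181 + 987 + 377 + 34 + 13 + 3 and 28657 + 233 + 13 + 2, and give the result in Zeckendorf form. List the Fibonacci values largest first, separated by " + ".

The two numbers are 23306 and 28905, so their sum is 52211.
46368 ≤ 52211 < 75025, so take 46368; remainder 5843
4181 ≤ 5843 < 6765, so take 4181; remainder 1662
1597 ≤ 1662 < 2584, so take 1597; remainder 65
55 ≤ 65 < 89, so take 55; remainder 10
8 ≤ 10 < 13, so take 8; remainder 2
2 ≤ 2 < 3, so take 2; remainder 0

46368 + 4181 + 1597 + 55 + 8 + 2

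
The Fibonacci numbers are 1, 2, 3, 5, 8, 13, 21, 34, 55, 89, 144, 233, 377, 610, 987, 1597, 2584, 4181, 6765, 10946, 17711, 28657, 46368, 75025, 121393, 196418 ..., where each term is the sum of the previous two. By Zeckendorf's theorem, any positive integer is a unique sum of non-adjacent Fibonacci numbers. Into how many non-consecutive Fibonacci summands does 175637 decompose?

7

121393 ≤ 175637 < 196418, so take 121393; remainder 54244
46368 ≤ 54244 < 75025, so take 46368; remainder 7876
6765 ≤ 7876 < 10946, so take 6765; remainder 1111
987 ≤ 1111 < 1597, so take 987; remainder 124
89 ≤ 124 < 144, so take 89; remainder 35
34 ≤ 35 < 55, so take 34; remainder 1
1 ≤ 1 < 2, so take 1; remainder 0
175637 = 121393 + 46368 + 6765 + 987 + 89 + 34 + 1, which has 7 terms.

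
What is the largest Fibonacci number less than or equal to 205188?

196418

196418 ≤ 205188 < 317811, so the largest Fibonacci number not exceeding 205188 is 196418.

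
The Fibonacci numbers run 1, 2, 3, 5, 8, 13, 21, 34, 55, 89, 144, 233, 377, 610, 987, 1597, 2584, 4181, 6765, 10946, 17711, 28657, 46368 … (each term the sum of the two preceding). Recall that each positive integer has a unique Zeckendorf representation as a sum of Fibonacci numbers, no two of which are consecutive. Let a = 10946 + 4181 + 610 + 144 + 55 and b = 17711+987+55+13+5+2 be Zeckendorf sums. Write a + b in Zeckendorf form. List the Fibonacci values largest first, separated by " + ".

The two numbers are 15936 and 18773, so their sum is 34709.
28657 ≤ 34709 < 46368, so take 28657; remainder 6052
4181 ≤ 6052 < 6765, so take 4181; remainder 1871
1597 ≤ 1871 < 2584, so take 1597; remainder 274
233 ≤ 274 < 377, so take 233; remainder 41
34 ≤ 41 < 55, so take 34; remainder 7
5 ≤ 7 < 8, so take 5; remainder 2
2 ≤ 2 < 3, so take 2; remainder 0

28657 + 4181 + 1597 + 233 + 34 + 5 + 2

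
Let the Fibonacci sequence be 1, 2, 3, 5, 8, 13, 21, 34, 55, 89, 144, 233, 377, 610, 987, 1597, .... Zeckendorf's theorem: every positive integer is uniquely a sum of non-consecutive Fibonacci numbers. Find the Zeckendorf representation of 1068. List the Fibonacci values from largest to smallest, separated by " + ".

987 + 55 + 21 + 5

Greedy algorithm:
largest Fibonacci ≤ 1068 is 987; 1068 − 987 = 81
largest Fibonacci ≤ 81 is 55; 81 − 55 = 26
largest Fibonacci ≤ 26 is 21; 26 − 21 = 5
largest Fibonacci ≤ 5 is 5; 5 − 5 = 0
So 1068 = 987 + 55 + 21 + 5, with no two terms consecutive in the sequence.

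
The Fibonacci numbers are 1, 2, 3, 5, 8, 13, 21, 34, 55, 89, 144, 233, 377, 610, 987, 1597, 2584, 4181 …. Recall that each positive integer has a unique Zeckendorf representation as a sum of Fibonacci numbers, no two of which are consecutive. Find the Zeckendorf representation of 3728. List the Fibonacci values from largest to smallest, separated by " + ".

Greedy algorithm:
subtract 2584 from 3728: 1144 remains
subtract 987 from 1144: 157 remains
subtract 144 from 157: 13 remains
subtract 13 from 13: 0 remains
So 3728 = 2584 + 987 + 144 + 13, with no two terms consecutive in the sequence.

2584 + 987 + 144 + 13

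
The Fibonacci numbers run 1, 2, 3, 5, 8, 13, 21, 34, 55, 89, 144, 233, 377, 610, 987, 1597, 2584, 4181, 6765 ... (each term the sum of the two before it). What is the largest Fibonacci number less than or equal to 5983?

4181

4181 ≤ 5983 < 6765, so the largest Fibonacci number not exceeding 5983 is 4181.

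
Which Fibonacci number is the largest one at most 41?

34 ≤ 41 < 55, so the largest Fibonacci number not exceeding 41 is 34.

34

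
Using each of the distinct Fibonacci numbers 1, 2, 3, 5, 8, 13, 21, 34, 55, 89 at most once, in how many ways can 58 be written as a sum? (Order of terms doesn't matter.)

7

Each representation comes from the Zeckendorf form by replacing some F_k with F_{k−1} + F_{k−2} where possible.
58 = 55+3 = 55+2+1 = 34+21+3 = 34+21+2+1 = 34+13+8+3 = … (2 more), for 7 in all.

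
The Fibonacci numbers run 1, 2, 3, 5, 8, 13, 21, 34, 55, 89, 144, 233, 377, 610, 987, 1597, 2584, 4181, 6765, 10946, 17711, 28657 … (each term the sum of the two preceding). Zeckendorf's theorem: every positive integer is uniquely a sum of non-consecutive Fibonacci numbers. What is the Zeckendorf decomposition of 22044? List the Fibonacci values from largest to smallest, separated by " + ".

Greedy algorithm:
take 17711 (≤ 22044); 22044 − 17711 = 4333
take 4181 (≤ 4333); 4333 − 4181 = 152
take 144 (≤ 152); 152 − 144 = 8
take 8 (≤ 8); 8 − 8 = 0
So 22044 = 17711 + 4181 + 144 + 8, with no two terms consecutive in the sequence.

17711 + 4181 + 144 + 8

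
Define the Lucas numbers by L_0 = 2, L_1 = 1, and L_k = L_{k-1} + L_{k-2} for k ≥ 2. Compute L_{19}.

Iterating the recurrence up to L_{11} = 199 and L_{10} = 123:
L_{12} = L_{11} + L_{10} = 199 + 123 = 322
L_{13} = L_{12} + L_{11} = 322 + 199 = 521
L_{14} = L_{13} + L_{12} = 521 + 322 = 843
L_{15} = L_{14} + L_{13} = 843 + 521 = 1364
L_{16} = L_{15} + L_{14} = 1364 + 843 = 2207
L_{17} = L_{16} + L_{15} = 2207 + 1364 = 3571
L_{18} = L_{17} + L_{16} = 3571 + 2207 = 5778
L_{19} = L_{18} + L_{17} = 5778 + 3571 = 9349

9349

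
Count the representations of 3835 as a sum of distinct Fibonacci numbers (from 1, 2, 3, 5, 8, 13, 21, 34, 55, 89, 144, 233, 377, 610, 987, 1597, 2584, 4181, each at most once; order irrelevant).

27

Starting from the Zeckendorf form and repeatedly splitting a term F_k into F_{k−1} + F_{k−2} (when neither is already used) reaches every representation.
3835 = 2584+987+233+21+8+2 = 2584+987+233+21+5+3+2 = 2584+987+144+89+21+8+2 = 2584+610+377+233+21+8+2 = … (23 more), for 27 in all.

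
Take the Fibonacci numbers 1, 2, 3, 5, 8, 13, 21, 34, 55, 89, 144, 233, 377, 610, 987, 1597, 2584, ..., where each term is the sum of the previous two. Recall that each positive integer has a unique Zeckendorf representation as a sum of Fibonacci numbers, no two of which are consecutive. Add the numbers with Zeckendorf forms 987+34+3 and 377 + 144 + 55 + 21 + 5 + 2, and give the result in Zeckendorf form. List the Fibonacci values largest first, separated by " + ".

1597 + 21 + 8 + 2

The two numbers are 1024 and 604, so their sum is 1628.
Greedily peel off the largest Fibonacci term at each step:
take 1597 (≤ 1628); 1628 − 1597 = 31
take 21 (≤ 31); 31 − 21 = 10
take 8 (≤ 10); 10 − 8 = 2
take 2 (≤ 2); 2 − 2 = 0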